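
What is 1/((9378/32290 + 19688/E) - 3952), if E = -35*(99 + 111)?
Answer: -11866575/46925044261 ≈ -0.00025288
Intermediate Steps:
E = -7350 (E = -35*210 = -7350)
1/((9378/32290 + 19688/E) - 3952) = 1/((9378/32290 + 19688/(-7350)) - 3952) = 1/((9378*(1/32290) + 19688*(-1/7350)) - 3952) = 1/((4689/16145 - 9844/3675) - 3952) = 1/(-28339861/11866575 - 3952) = 1/(-46925044261/11866575) = -11866575/46925044261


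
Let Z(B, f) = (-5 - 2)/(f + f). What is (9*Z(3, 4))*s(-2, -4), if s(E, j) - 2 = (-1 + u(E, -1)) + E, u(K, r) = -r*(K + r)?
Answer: 63/2 ≈ 31.500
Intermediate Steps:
u(K, r) = -r*(K + r)
s(E, j) = 2*E (s(E, j) = 2 + ((-1 - 1*(-1)*(E - 1)) + E) = 2 + ((-1 - 1*(-1)*(-1 + E)) + E) = 2 + ((-1 + (-1 + E)) + E) = 2 + ((-2 + E) + E) = 2 + (-2 + 2*E) = 2*E)
Z(B, f) = -7/(2*f) (Z(B, f) = -7*1/(2*f) = -7/(2*f))
(9*Z(3, 4))*s(-2, -4) = (9*(-7/2/4))*(2*(-2)) = (9*(-7/2*¼))*(-4) = (9*(-7/8))*(-4) = -63/8*(-4) = 63/2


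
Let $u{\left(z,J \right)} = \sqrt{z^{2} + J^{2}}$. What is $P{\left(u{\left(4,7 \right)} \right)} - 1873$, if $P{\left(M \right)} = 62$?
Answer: $-1811$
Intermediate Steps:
$u{\left(z,J \right)} = \sqrt{J^{2} + z^{2}}$
$P{\left(u{\left(4,7 \right)} \right)} - 1873 = 62 - 1873 = -1811$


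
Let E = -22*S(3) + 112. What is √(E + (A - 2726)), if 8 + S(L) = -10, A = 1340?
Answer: I*√878 ≈ 29.631*I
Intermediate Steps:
S(L) = -18 (S(L) = -8 - 10 = -18)
E = 508 (E = -22*(-18) + 112 = 396 + 112 = 508)
√(E + (A - 2726)) = √(508 + (1340 - 2726)) = √(508 - 1386) = √(-878) = I*√878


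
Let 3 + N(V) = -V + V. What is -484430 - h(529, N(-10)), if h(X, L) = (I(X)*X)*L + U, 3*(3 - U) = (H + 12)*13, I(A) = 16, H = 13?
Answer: -1376798/3 ≈ -4.5893e+5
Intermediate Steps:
U = -316/3 (U = 3 - (13 + 12)*13/3 = 3 - 25*13/3 = 3 - ⅓*325 = 3 - 325/3 = -316/3 ≈ -105.33)
N(V) = -3 (N(V) = -3 + (-V + V) = -3 + 0 = -3)
h(X, L) = -316/3 + 16*L*X (h(X, L) = (16*X)*L - 316/3 = 16*L*X - 316/3 = -316/3 + 16*L*X)
-484430 - h(529, N(-10)) = -484430 - (-316/3 + 16*(-3)*529) = -484430 - (-316/3 - 25392) = -484430 - 1*(-76492/3) = -484430 + 76492/3 = -1376798/3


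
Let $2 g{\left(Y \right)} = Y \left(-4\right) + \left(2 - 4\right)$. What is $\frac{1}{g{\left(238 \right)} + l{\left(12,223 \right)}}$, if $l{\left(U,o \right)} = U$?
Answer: $- \frac{1}{465} \approx -0.0021505$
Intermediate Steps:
$g{\left(Y \right)} = -1 - 2 Y$ ($g{\left(Y \right)} = \frac{Y \left(-4\right) + \left(2 - 4\right)}{2} = \frac{- 4 Y - 2}{2} = \frac{-2 - 4 Y}{2} = -1 - 2 Y$)
$\frac{1}{g{\left(238 \right)} + l{\left(12,223 \right)}} = \frac{1}{\left(-1 - 476\right) + 12} = \frac{1}{-477 + 12} = \frac{1}{-465} = - \frac{1}{465}$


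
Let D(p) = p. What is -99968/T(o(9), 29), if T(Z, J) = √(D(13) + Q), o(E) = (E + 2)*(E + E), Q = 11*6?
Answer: -99968*√79/79 ≈ -11247.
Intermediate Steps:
Q = 66
o(E) = 2*E*(2 + E) (o(E) = (2 + E)*(2*E) = 2*E*(2 + E))
T(Z, J) = √79 (T(Z, J) = √(13 + 66) = √79)
-99968/T(o(9), 29) = -99968*√79/79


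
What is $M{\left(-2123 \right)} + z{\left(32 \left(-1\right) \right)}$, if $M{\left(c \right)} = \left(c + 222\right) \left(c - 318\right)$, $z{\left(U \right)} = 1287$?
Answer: $4641628$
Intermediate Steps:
$M{\left(c \right)} = \left(-318 + c\right) \left(222 + c\right)$ ($M{\left(c \right)} = \left(222 + c\right) \left(-318 + c\right) = \left(-318 + c\right) \left(222 + c\right)$)
$M{\left(-2123 \right)} + z{\left(32 \left(-1\right) \right)} = \left(-70596 + \left(-2123\right)^{2} - -203808\right) + 1287 = \left(-70596 + 4507129 + 203808\right) + 1287 = 4640341 + 1287 = 4641628$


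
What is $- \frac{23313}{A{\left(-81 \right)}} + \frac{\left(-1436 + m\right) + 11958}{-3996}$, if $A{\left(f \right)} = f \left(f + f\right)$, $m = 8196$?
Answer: $- \frac{522803}{80919} \approx -6.4608$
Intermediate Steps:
$A{\left(f \right)} = 2 f^{2}$ ($A{\left(f \right)} = f 2 f = 2 f^{2}$)
$- \frac{23313}{A{\left(-81 \right)}} + \frac{\left(-1436 + m\right) + 11958}{-3996} = - \frac{23313}{2 \left(-81\right)^{2}} + \frac{\left(-1436 + 8196\right) + 11958}{-3996} = - \frac{23313}{2 \cdot 6561} + \left(6760 + 11958\right) \left(- \frac{1}{3996}\right) = - \frac{23313}{13122} + 18718 \left(- \frac{1}{3996}\right) = \left(-23313\right) \frac{1}{13122} - \frac{9359}{1998} = - \frac{7771}{4374} - \frac{9359}{1998} = - \frac{522803}{80919}$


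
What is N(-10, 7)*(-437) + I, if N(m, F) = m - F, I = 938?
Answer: 8367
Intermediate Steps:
N(-10, 7)*(-437) + I = (-10 - 1*7)*(-437) + 938 = (-10 - 7)*(-437) + 938 = -17*(-437) + 938 = 7429 + 938 = 8367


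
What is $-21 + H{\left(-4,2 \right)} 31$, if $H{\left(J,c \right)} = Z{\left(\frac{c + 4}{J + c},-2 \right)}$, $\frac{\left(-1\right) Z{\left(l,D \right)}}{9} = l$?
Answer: $816$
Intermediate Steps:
$Z{\left(l,D \right)} = - 9 l$
$H{\left(J,c \right)} = - \frac{9 \left(4 + c\right)}{J + c}$ ($H{\left(J,c \right)} = - 9 \frac{c + 4}{J + c} = - 9 \frac{4 + c}{J + c} = - \frac{9 \left(4 + c\right)}{J + c}$)
$-21 + H{\left(-4,2 \right)} 31 = -21 + \frac{9 \left(-4 - 2\right)}{-4 + 2} \cdot 31 = -21 + \frac{9 \left(-4 - 2\right)}{-2} \cdot 31 = -21 + 9 \left(- \frac{1}{2}\right) \left(-6\right) 31 = -21 + 27 \cdot 31 = -21 + 837 = 816$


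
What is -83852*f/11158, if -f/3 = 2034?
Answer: 255832452/5579 ≈ 45856.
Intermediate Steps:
f = -6102 (f = -3*2034 = -6102)
-83852*f/11158 = -83852/(11158/(-6102)) = -83852/(11158*(-1/6102)) = -83852/(-5579/3051) = -83852*(-3051/5579) = 255832452/5579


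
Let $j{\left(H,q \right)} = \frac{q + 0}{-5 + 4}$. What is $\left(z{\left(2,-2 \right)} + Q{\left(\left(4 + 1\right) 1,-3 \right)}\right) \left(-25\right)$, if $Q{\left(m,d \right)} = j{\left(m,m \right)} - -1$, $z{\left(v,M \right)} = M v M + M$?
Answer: $-50$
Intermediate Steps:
$z{\left(v,M \right)} = M + v M^{2}$ ($z{\left(v,M \right)} = v M^{2} + M = M + v M^{2}$)
$j{\left(H,q \right)} = - q$ ($j{\left(H,q \right)} = \frac{q}{-1} = q \left(-1\right) = - q$)
$Q{\left(m,d \right)} = 1 - m$ ($Q{\left(m,d \right)} = - m - -1 = - m + 1 = 1 - m$)
$\left(z{\left(2,-2 \right)} + Q{\left(\left(4 + 1\right) 1,-3 \right)}\right) \left(-25\right) = \left(- 2 \left(1 - 4\right) + \left(1 - \left(4 + 1\right) 1\right)\right) \left(-25\right) = \left(- 2 \left(1 - 4\right) + \left(1 - 5 \cdot 1\right)\right) \left(-25\right) = \left(\left(-2\right) \left(-3\right) + \left(1 - 5\right)\right) \left(-25\right) = \left(6 + \left(1 - 5\right)\right) \left(-25\right) = \left(6 - 4\right) \left(-25\right) = 2 \left(-25\right) = -50$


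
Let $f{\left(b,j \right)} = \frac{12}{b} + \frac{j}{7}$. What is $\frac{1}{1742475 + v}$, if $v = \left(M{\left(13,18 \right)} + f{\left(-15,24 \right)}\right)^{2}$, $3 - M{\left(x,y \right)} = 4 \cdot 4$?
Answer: $\frac{1225}{2134663644} \approx 5.7386 \cdot 10^{-7}$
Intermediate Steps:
$M{\left(x,y \right)} = -13$ ($M{\left(x,y \right)} = 3 - 4 \cdot 4 = 3 - 16 = -13$)
$f{\left(b,j \right)} = \frac{12}{b} + \frac{j}{7}$ ($f{\left(b,j \right)} = \frac{12}{b} + j \frac{1}{7} = \frac{12}{b} + \frac{j}{7}$)
$v = \frac{131769}{1225}$ ($v = \left(-13 + \left(\frac{12}{-15} + \frac{1}{7} \cdot 24\right)\right)^{2} = \left(-13 + \left(12 \left(- \frac{1}{15}\right) + \frac{24}{7}\right)\right)^{2} = \left(-13 + \left(- \frac{4}{5} + \frac{24}{7}\right)\right)^{2} = \left(-13 + \frac{92}{35}\right)^{2} = \left(- \frac{363}{35}\right)^{2} = \frac{131769}{1225} \approx 107.57$)
$\frac{1}{1742475 + v} = \frac{1}{1742475 + \frac{131769}{1225}} = \frac{1}{\frac{2134663644}{1225}} = \frac{1225}{2134663644}$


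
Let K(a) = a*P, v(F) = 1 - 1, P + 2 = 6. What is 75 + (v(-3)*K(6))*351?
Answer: 75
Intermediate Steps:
P = 4 (P = -2 + 6 = 4)
v(F) = 0
K(a) = 4*a (K(a) = a*4 = 4*a)
75 + (v(-3)*K(6))*351 = 75 + (0*(4*6))*351 = 75 + (0*24)*351 = 75 + 0*351 = 75 + 0 = 75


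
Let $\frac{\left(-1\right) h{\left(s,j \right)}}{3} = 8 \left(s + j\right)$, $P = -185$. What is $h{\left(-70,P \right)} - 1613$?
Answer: $4507$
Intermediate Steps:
$h{\left(s,j \right)} = - 24 j - 24 s$ ($h{\left(s,j \right)} = - 3 \cdot 8 \left(s + j\right) = - 3 \cdot 8 \left(j + s\right) = - 3 \left(8 j + 8 s\right) = - 24 j - 24 s$)
$h{\left(-70,P \right)} - 1613 = \left(\left(-24\right) \left(-185\right) - -1680\right) - 1613 = \left(4440 + 1680\right) - 1613 = 6120 - 1613 = 4507$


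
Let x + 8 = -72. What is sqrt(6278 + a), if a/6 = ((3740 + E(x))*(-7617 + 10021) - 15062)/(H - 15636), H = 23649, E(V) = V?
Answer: sqrt(91710638674)/2671 ≈ 113.38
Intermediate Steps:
x = -80 (x = -8 - 72 = -80)
a = 17567156/2671 (a = 6*(((3740 - 80)*(-7617 + 10021) - 15062)/(23649 - 15636)) = 6*((3660*2404 - 15062)/8013) = 6*((8798640 - 15062)*(1/8013)) = 6*(8783578*(1/8013)) = 6*(8783578/8013) = 17567156/2671 ≈ 6577.0)
sqrt(6278 + a) = sqrt(6278 + 17567156/2671) = sqrt(34335694/2671) = sqrt(91710638674)/2671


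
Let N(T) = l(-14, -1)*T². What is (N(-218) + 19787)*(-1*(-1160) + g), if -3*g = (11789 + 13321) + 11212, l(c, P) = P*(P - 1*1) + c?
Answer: 18079553842/3 ≈ 6.0265e+9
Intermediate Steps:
l(c, P) = c + P*(-1 + P) (l(c, P) = P*(P - 1) + c = P*(-1 + P) + c = c + P*(-1 + P))
g = -36322/3 (g = -((11789 + 13321) + 11212)/3 = -(25110 + 11212)/3 = -⅓*36322 = -36322/3 ≈ -12107.)
N(T) = -12*T² (N(T) = (-14 + (-1)² - 1*(-1))*T² = (-14 + 1 + 1)*T² = -12*T²)
(N(-218) + 19787)*(-1*(-1160) + g) = (-12*(-218)² + 19787)*(-1*(-1160) - 36322/3) = (-12*47524 + 19787)*(1160 - 36322/3) = (-570288 + 19787)*(-32842/3) = -550501*(-32842/3) = 18079553842/3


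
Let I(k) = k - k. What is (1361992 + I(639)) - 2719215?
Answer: -1357223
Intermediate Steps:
I(k) = 0
(1361992 + I(639)) - 2719215 = (1361992 + 0) - 2719215 = 1361992 - 2719215 = -1357223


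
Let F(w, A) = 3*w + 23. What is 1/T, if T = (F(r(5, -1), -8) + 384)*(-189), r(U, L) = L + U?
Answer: -1/79191 ≈ -1.2628e-5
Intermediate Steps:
F(w, A) = 23 + 3*w
T = -79191 (T = ((23 + 3*(-1 + 5)) + 384)*(-189) = ((23 + 3*4) + 384)*(-189) = ((23 + 12) + 384)*(-189) = (35 + 384)*(-189) = 419*(-189) = -79191)
1/T = 1/(-79191) = -1/79191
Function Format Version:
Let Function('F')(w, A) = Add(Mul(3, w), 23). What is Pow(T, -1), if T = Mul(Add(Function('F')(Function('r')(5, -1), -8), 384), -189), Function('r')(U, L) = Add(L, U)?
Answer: Rational(-1, 79191) ≈ -1.2628e-5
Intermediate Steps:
Function('F')(w, A) = Add(23, Mul(3, w))
T = -79191 (T = Mul(Add(Add(23, Mul(3, Add(-1, 5))), 384), -189) = Mul(Add(Add(23, Mul(3, 4)), 384), -189) = Mul(Add(Add(23, 12), 384), -189) = Mul(Add(35, 384), -189) = Mul(419, -189) = -79191)
Pow(T, -1) = Pow(-79191, -1) = Rational(-1, 79191)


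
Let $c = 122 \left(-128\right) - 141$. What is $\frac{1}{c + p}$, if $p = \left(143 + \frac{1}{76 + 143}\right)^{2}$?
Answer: $\frac{47961}{225095647} \approx 0.00021307$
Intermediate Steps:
$c = -15757$ ($c = -15616 - 141 = -15757$)
$p = \frac{980817124}{47961}$ ($p = \left(143 + \frac{1}{219}\right)^{2} = \left(\frac{31318}{219}\right)^{2} = \frac{980817124}{47961} \approx 20450.0$)
$\frac{1}{c + p} = \frac{1}{-15757 + \frac{980817124}{47961}} = \frac{1}{\frac{225095647}{47961}} = \frac{47961}{225095647}$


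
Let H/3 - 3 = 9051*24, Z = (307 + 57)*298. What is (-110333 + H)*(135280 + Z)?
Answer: 131954657696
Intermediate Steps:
Z = 108472 (Z = 364*298 = 108472)
H = 651681 (H = 9 + 3*(9051*24) = 9 + 3*217224 = 9 + 651672 = 651681)
(-110333 + H)*(135280 + Z) = (-110333 + 651681)*(135280 + 108472) = 541348*243752 = 131954657696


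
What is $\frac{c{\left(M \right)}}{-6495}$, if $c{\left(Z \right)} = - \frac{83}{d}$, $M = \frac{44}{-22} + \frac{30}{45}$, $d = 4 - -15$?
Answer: $\frac{83}{123405} \approx 0.00067258$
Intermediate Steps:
$d = 19$ ($d = 4 + 15 = 19$)
$M = - \frac{4}{3}$ ($M = 44 \left(- \frac{1}{22}\right) + 30 \cdot \frac{1}{45} = -2 + \frac{2}{3} = - \frac{4}{3} \approx -1.3333$)
$c{\left(Z \right)} = - \frac{83}{19}$
$\frac{c{\left(M \right)}}{-6495} = - \frac{83}{19 \left(-6495\right)} = \left(- \frac{83}{19}\right) \left(- \frac{1}{6495}\right) = \frac{83}{123405}$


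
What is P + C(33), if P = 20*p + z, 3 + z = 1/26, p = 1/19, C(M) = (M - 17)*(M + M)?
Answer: 520721/494 ≈ 1054.1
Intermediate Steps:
C(M) = 2*M*(-17 + M) (C(M) = (-17 + M)*(2*M) = 2*M*(-17 + M))
p = 1/19 ≈ 0.052632
z = -77/26 (z = -3 + 1/26 = -77/26 ≈ -2.9615)
P = -943/494 (P = 20*(1/19) - 77/26 = 20/19 - 77/26 = -943/494 ≈ -1.9089)
P + C(33) = -943/494 + 2*33*(-17 + 33) = -943/494 + 2*33*16 = -943/494 + 1056 = 520721/494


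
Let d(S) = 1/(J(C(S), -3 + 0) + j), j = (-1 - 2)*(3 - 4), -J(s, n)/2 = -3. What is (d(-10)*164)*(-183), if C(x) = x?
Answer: -10004/3 ≈ -3334.7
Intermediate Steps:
J(s, n) = 6 (J(s, n) = -2*(-3) = 6)
j = 3 (j = -3*(-1) = 3)
d(S) = 1/9 (d(S) = 1/(6 + 3) = 1/9)
(d(-10)*164)*(-183) = ((1/9)*164)*(-183) = (164/9)*(-183) = -10004/3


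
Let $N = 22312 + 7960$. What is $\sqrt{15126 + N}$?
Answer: $\sqrt{45398} \approx 213.07$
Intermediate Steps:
$N = 30272$
$\sqrt{15126 + N} = \sqrt{15126 + 30272} = \sqrt{45398}$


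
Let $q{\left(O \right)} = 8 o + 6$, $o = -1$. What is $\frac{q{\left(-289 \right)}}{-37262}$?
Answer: $\frac{1}{18631} \approx 5.3674 \cdot 10^{-5}$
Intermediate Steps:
$q{\left(O \right)} = -2$ ($q{\left(O \right)} = 8 \left(-1\right) + 6 = -8 + 6 = -2$)
$\frac{q{\left(-289 \right)}}{-37262} = - \frac{2}{-37262} = \left(-2\right) \left(- \frac{1}{37262}\right) = \frac{1}{18631}$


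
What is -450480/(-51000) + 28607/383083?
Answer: 1450251557/162810275 ≈ 8.9076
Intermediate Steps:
-450480/(-51000) + 28607/383083 = -450480*(-1/51000) + 28607*(1/383083) = 3754/425 + 28607/383083 = 1450251557/162810275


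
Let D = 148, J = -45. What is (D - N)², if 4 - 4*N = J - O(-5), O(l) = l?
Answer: 18769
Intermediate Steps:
N = 11 (N = 1 - (-45 - 1*(-5))/4 = 1 - (-45 + 5)/4 = 1 - ¼*(-40) = 1 + 10 = 11)
(D - N)² = (148 - 1*11)² = (148 - 11)² = 137² = 18769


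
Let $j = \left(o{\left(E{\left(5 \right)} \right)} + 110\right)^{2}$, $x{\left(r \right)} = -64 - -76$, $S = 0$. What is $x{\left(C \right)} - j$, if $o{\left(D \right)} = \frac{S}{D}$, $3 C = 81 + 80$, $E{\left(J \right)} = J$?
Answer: $-12088$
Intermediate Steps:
$C = \frac{161}{3}$ ($C = \frac{81 + 80}{3} = \frac{1}{3} \cdot 161 = \frac{161}{3} \approx 53.667$)
$o{\left(D \right)} = 0$ ($o{\left(D \right)} = \frac{0}{D} = 0$)
$x{\left(r \right)} = 12$ ($x{\left(r \right)} = -64 + 76 = 12$)
$j = 12100$ ($j = \left(0 + 110\right)^{2} = 110^{2} = 12100$)
$x{\left(C \right)} - j = 12 - 12100 = -12088$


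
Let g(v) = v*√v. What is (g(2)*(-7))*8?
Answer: -112*√2 ≈ -158.39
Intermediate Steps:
g(v) = v^(3/2)
(g(2)*(-7))*8 = (2^(3/2)*(-7))*8 = ((2*√2)*(-7))*8 = -14*√2*8 = -112*√2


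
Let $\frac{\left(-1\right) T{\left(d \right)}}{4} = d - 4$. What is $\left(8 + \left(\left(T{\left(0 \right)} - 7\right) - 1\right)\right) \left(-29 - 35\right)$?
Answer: $-1024$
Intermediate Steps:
$T{\left(d \right)} = 16 - 4 d$ ($T{\left(d \right)} = - 4 \left(d - 4\right) = - 4 \left(-4 + d\right) = 16 - 4 d$)
$\left(8 + \left(\left(T{\left(0 \right)} - 7\right) - 1\right)\right) \left(-29 - 35\right) = \left(8 + \left(\left(\left(16 - 0\right) - 7\right) - 1\right)\right) \left(-29 - 35\right) = \left(8 + \left(\left(\left(16 + 0\right) - 7\right) - 1\right)\right) \left(-64\right) = \left(8 + \left(\left(16 - 7\right) - 1\right)\right) \left(-64\right) = \left(8 + \left(9 - 1\right)\right) \left(-64\right) = \left(8 + 8\right) \left(-64\right) = 16 \left(-64\right) = -1024$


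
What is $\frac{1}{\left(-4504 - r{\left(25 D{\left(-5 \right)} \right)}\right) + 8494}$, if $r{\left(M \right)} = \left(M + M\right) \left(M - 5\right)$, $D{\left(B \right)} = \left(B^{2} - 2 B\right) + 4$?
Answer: $- \frac{1}{1887510} \approx -5.298 \cdot 10^{-7}$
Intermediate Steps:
$D{\left(B \right)} = 4 + B^{2} - 2 B$
$r{\left(M \right)} = 2 M \left(-5 + M\right)$
$\frac{1}{\left(-4504 - r{\left(25 D{\left(-5 \right)} \right)}\right) + 8494} = \frac{1}{\left(-4504 - 2 \cdot 25 \left(4 + \left(-5\right)^{2} - -10\right) \left(-5 + 25 \left(4 + \left(-5\right)^{2} - -10\right)\right)\right) + 8494} = \frac{1}{\left(-4504 - 2 \cdot 25 \left(4 + 25 + 10\right) \left(-5 + 25 \left(4 + 25 + 10\right)\right)\right) + 8494} = \frac{1}{\left(-4504 - 2 \cdot 25 \cdot 39 \left(-5 + 25 \cdot 39\right)\right) + 8494} = \frac{1}{\left(-4504 - 2 \cdot 975 \left(-5 + 975\right)\right) + 8494} = \frac{1}{\left(-4504 - 2 \cdot 975 \cdot 970\right) + 8494} = \frac{1}{\left(-4504 - 1891500\right) + 8494} = \frac{1}{-1896004 + 8494} = \frac{1}{-1887510} = - \frac{1}{1887510}$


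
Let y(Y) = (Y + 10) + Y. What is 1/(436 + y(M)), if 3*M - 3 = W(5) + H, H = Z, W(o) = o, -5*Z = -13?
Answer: 15/6796 ≈ 0.0022072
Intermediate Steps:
Z = 13/5 (Z = -⅕*(-13) = 13/5 ≈ 2.6000)
H = 13/5 ≈ 2.6000
M = 53/15 (M = 1 + (5 + 13/5)/3 = 1 + (⅓)*(38/5) = 1 + 38/15 = 53/15 ≈ 3.5333)
y(Y) = 10 + 2*Y (y(Y) = (10 + Y) + Y = 10 + 2*Y)
1/(436 + y(M)) = 1/(436 + (10 + 2*(53/15))) = 1/(436 + (10 + 106/15)) = 1/(436 + 256/15) = 1/(6796/15) = 15/6796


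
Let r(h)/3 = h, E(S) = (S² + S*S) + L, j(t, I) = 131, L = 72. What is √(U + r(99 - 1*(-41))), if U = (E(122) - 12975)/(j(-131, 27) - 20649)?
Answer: √176469060010/20518 ≈ 20.474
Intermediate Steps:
E(S) = 72 + 2*S² (E(S) = (S² + S*S) + 72 = (S² + S²) + 72 = 2*S² + 72 = 72 + 2*S²)
U = -16865/20518 (U = ((72 + 2*122²) - 12975)/(131 - 20649) = ((72 + 2*14884) - 12975)/(-20518) = ((72 + 29768) - 12975)*(-1/20518) = (29840 - 12975)*(-1/20518) = 16865*(-1/20518) = -16865/20518 ≈ -0.82196)
r(h) = 3*h
√(U + r(99 - 1*(-41))) = √(-16865/20518 + 3*(99 - 1*(-41))) = √(-16865/20518 + 3*(99 + 41)) = √(-16865/20518 + 3*140) = √(-16865/20518 + 420) = √(8600695/20518) = √176469060010/20518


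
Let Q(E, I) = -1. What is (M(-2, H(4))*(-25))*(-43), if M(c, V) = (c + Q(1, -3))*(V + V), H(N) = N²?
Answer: -103200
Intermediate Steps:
M(c, V) = 2*V*(-1 + c) (M(c, V) = (c - 1)*(V + V) = (-1 + c)*(2*V) = 2*V*(-1 + c))
(M(-2, H(4))*(-25))*(-43) = ((2*4²*(-1 - 2))*(-25))*(-43) = ((2*16*(-3))*(-25))*(-43) = -96*(-25)*(-43) = 2400*(-43) = -103200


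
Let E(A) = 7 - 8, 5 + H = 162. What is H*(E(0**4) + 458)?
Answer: 71749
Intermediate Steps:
H = 157 (H = -5 + 162 = 157)
E(A) = -1
H*(E(0**4) + 458) = 157*(-1 + 458) = 157*457 = 71749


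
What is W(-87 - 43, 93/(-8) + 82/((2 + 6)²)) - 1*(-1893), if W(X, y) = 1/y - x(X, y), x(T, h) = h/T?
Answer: 2606342599/1376960 ≈ 1892.8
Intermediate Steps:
W(X, y) = 1/y - y/X
W(-87 - 43, 93/(-8) + 82/((2 + 6)²)) - 1*(-1893) = (1/(93/(-8) + 82/((2 + 6)²)) - (93/(-8) + 82/((2 + 6)²))/(-87 - 43)) - 1*(-1893) = (1/(93*(-⅛) + 82/(8²)) - 1*(93*(-⅛) + 82/(8²))/(-130)) + 1893 = (1/(-93/8 + 82/64) - 1*(-93/8 + 82/64)*(-1/130)) + 1893 = (1/(-93/8 + 82*(1/64)) - 1*(-93/8 + 82*(1/64))*(-1/130)) + 1893 = (1/(-93/8 + 41/32) - 1*(-93/8 + 41/32)*(-1/130)) + 1893 = (1/(-331/32) - 1*(-331/32)*(-1/130)) + 1893 = (-32/331 - 331/4160) + 1893 = -242681/1376960 + 1893 = 2606342599/1376960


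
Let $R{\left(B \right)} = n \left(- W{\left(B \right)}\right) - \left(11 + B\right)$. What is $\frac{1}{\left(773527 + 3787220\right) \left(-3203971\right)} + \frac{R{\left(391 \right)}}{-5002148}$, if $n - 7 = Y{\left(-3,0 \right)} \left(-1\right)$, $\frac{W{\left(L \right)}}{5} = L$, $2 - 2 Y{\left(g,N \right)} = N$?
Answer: $\frac{44319715914929584}{18273473321026092969} \approx 0.0024254$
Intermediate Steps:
$Y{\left(g,N \right)} = 1 - \frac{N}{2}$
$W{\left(L \right)} = 5 L$
$n = 6$ ($n = 7 + \left(1 - 0\right) \left(-1\right) = 7 + \left(1 + 0\right) \left(-1\right) = 7 + 1 \left(-1\right) = 7 - 1 = 6$)
$R{\left(B \right)} = -11 - 31 B$ ($R{\left(B \right)} = 6 \left(- 5 B\right) - \left(11 + B\right) = - 30 B - \left(11 + B\right) = -11 - 31 B$)
$\frac{1}{\left(773527 + 3787220\right) \left(-3203971\right)} + \frac{R{\left(391 \right)}}{-5002148} = \frac{1}{\left(773527 + 3787220\right) \left(-3203971\right)} + \frac{-11 - 12121}{-5002148} = \frac{1}{4560747} \left(- \frac{1}{3203971}\right) + \left(-11 - 12121\right) \left(- \frac{1}{5002148}\right) = \frac{1}{4560747} \left(- \frac{1}{3203971}\right) - - \frac{3033}{1250537} = - \frac{1}{14612501126337} + \frac{3033}{1250537} = \frac{44319715914929584}{18273473321026092969}$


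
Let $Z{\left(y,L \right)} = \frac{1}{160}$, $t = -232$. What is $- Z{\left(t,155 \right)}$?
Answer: $- \frac{1}{160} \approx -0.00625$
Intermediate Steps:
$Z{\left(y,L \right)} = \frac{1}{160}$
$- Z{\left(t,155 \right)} = \left(-1\right) \frac{1}{160} = - \frac{1}{160}$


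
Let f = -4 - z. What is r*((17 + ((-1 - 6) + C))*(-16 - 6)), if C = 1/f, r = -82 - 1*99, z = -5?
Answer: 43802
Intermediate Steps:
f = 1 (f = -4 - 1*(-5) = -4 + 5 = 1)
r = -181 (r = -82 - 99 = -181)
C = 1 (C = 1/1 = 1)
r*((17 + ((-1 - 6) + C))*(-16 - 6)) = -181*(17 + ((-1 - 6) + 1))*(-16 - 6) = -181*(17 + (-7 + 1))*(-22) = -181*(17 - 6)*(-22) = -1991*(-22) = -181*(-242) = 43802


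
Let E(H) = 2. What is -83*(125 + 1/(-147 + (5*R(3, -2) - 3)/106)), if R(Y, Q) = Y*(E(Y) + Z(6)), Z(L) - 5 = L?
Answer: -79831226/7695 ≈ -10374.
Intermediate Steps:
Z(L) = 5 + L
R(Y, Q) = 13*Y (R(Y, Q) = Y*(2 + (5 + 6)) = Y*(2 + 11) = Y*13 = 13*Y)
-83*(125 + 1/(-147 + (5*R(3, -2) - 3)/106)) = -83*(125 + 1/(-147 + (5*(13*3) - 3)/106)) = -83*(125 + 1/(-147 + (5*39 - 3)*(1/106))) = -83*(125 + 1/(-147 + (195 - 3)*(1/106))) = -83*(125 + 1/(-147 + 192*(1/106))) = -83*(125 + 1/(-147 + 96/53)) = -83*(125 + 1/(-7695/53)) = -83*(125 - 53/7695) = -83*961822/7695 = -79831226/7695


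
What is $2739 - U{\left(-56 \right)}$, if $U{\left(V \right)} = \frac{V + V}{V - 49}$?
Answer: $\frac{41069}{15} \approx 2737.9$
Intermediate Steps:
$U{\left(V \right)} = \frac{2 V}{-49 + V}$
$2739 - U{\left(-56 \right)} = 2739 - 2 \left(-56\right) \frac{1}{-49 - 56} = 2739 - 2 \left(-56\right) \frac{1}{-105} = 2739 - 2 \left(-56\right) \left(- \frac{1}{105}\right) = 2739 - \frac{16}{15} = \frac{41069}{15}$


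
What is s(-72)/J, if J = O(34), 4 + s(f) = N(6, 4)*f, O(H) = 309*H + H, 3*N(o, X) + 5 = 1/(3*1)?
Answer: 27/2635 ≈ 0.010247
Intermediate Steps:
N(o, X) = -14/9 (N(o, X) = -5/3 + 1/(3*((3*1))) = -5/3 + (⅓)/3 = -5/3 + (⅓)*(⅓) = -5/3 + ⅑ = -14/9)
O(H) = 310*H
s(f) = -4 - 14*f/9
J = 10540 (J = 310*34 = 10540)
s(-72)/J = (-4 - 14/9*(-72))/10540 = (-4 + 112)*(1/10540) = 108*(1/10540) = 27/2635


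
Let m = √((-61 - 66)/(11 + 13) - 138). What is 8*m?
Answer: 2*I*√20634/3 ≈ 95.764*I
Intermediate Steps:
m = I*√20634/12 (m = √(-127/24 - 138) = √(-3439/24) = I*√20634/12 ≈ 11.97*I)
8*m = 8*(I*√20634/12) = 2*I*√20634/3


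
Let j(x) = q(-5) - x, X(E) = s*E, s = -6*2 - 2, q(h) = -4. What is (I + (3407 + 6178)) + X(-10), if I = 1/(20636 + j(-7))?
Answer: 200714276/20639 ≈ 9725.0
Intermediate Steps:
s = -14 (s = -12 - 2 = -14)
X(E) = -14*E
j(x) = -4 - x
I = 1/20639 (I = 1/(20636 + (-4 - 1*(-7))) = 1/(20636 + (-4 + 7)) = 1/(20636 + 3) = 1/20639 ≈ 4.8452e-5)
(I + (3407 + 6178)) + X(-10) = (1/20639 + (3407 + 6178)) - 14*(-10) = (1/20639 + 9585) + 140 = 197824816/20639 + 140 = 200714276/20639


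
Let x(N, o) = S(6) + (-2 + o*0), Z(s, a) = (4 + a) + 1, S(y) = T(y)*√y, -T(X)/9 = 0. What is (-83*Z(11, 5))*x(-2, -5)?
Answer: 1660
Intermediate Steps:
T(X) = 0 (T(X) = -9*0 = 0)
S(y) = 0 (S(y) = 0*√y = 0)
Z(s, a) = 5 + a
x(N, o) = -2 (x(N, o) = 0 + (-2 + o*0) = 0 + (-2 + 0) = 0 - 2 = -2)
(-83*Z(11, 5))*x(-2, -5) = -83*(5 + 5)*(-2) = -83*10*(-2) = -830*(-2) = 1660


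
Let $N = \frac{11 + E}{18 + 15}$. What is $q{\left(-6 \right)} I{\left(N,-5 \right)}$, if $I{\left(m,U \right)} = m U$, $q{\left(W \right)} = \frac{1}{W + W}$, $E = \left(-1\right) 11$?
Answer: $0$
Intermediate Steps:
$E = -11$
$N = 0$ ($N = \frac{11 - 11}{18 + 15} = \frac{0}{33} = 0 \cdot \frac{1}{33} = 0$)
$q{\left(W \right)} = \frac{1}{2 W}$
$I{\left(m,U \right)} = U m$
$q{\left(-6 \right)} I{\left(N,-5 \right)} = \frac{1}{2 \left(-6\right)} \left(\left(-5\right) 0\right) = \frac{1}{2} \left(- \frac{1}{6}\right) 0 = \left(- \frac{1}{12}\right) 0 = 0$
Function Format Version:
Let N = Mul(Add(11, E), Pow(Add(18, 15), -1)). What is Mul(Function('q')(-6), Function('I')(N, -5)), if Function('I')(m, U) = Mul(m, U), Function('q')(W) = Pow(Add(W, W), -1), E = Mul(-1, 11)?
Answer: 0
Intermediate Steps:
E = -11
N = 0 (N = Mul(Add(11, -11), Pow(Add(18, 15), -1)) = Mul(0, Pow(33, -1)) = Mul(0, Rational(1, 33)) = 0)
Function('q')(W) = Mul(Rational(1, 2), Pow(W, -1)) (Function('q')(W) = Pow(Mul(2, W), -1) = Mul(Rational(1, 2), Pow(W, -1)))
Function('I')(m, U) = Mul(U, m)
Mul(Function('q')(-6), Function('I')(N, -5)) = Mul(Mul(Rational(1, 2), Pow(-6, -1)), Mul(-5, 0)) = Mul(Mul(Rational(1, 2), Rational(-1, 6)), 0) = Mul(Rational(-1, 12), 0) = 0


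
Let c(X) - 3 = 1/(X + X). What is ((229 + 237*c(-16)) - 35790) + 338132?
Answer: 9704787/32 ≈ 3.0327e+5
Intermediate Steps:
c(X) = 3 + 1/(2*X) (c(X) = 3 + 1/(X + X) = 3 + 1/(2*X))
((229 + 237*c(-16)) - 35790) + 338132 = ((229 + 237*(3 + (½)/(-16))) - 35790) + 338132 = ((229 + 237*(3 + (½)*(-1/16))) - 35790) + 338132 = ((229 + 237*(3 - 1/32)) - 35790) + 338132 = ((229 + 237*(95/32)) - 35790) + 338132 = ((229 + 22515/32) - 35790) + 338132 = (29843/32 - 35790) + 338132 = -1115437/32 + 338132 = 9704787/32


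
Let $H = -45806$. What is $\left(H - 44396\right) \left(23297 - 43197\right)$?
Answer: $1795019800$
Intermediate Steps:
$\left(H - 44396\right) \left(23297 - 43197\right) = \left(-45806 - 44396\right) \left(23297 - 43197\right) = \left(-90202\right) \left(-19900\right) = 1795019800$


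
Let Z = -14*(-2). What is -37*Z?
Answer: -1036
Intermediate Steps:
Z = 28
-37*Z = -37*28 = -1036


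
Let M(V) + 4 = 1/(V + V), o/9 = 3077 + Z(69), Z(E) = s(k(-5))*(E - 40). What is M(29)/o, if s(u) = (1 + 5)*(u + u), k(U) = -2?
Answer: -77/414294 ≈ -0.00018586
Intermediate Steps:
s(u) = 12*u (s(u) = 6*(2*u) = 12*u)
Z(E) = 960 - 24*E (Z(E) = (12*(-2))*(E - 40) = -24*(-40 + E) = 960 - 24*E)
o = 21429 (o = 9*(3077 + (960 - 24*69)) = 9*(3077 + (960 - 1656)) = 9*(3077 - 696) = 9*2381 = 21429)
M(V) = -4 + 1/(2*V) (M(V) = -4 + 1/(V + V) = -4 + 1/(2*V))
M(29)/o = (-4 + (½)/29)/21429 = (-4 + (½)*(1/29))*(1/21429) = (-4 + 1/58)*(1/21429) = -231/58*1/21429 = -77/414294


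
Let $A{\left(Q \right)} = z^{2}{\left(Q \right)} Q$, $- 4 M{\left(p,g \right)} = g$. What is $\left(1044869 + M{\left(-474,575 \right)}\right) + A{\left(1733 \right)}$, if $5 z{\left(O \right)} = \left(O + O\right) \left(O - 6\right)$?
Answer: $\frac{248370691306836893}{100} \approx 2.4837 \cdot 10^{15}$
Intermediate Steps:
$z{\left(O \right)} = \frac{2 O \left(-6 + O\right)}{5}$ ($z{\left(O \right)} = \frac{\left(O + O\right) \left(O - 6\right)}{5} = \frac{2 O \left(-6 + O\right)}{5}$)
$M{\left(p,g \right)} = - \frac{g}{4}$
$A{\left(Q \right)} = \frac{4 Q^{3} \left(-6 + Q\right)^{2}}{25}$ ($A{\left(Q \right)} = \left(\frac{2 Q \left(-6 + Q\right)}{5}\right)^{2} Q = \frac{4 Q^{2} \left(-6 + Q\right)^{2}}{25} Q = \frac{4 Q^{3} \left(-6 + Q\right)^{2}}{25}$)
$\left(1044869 + M{\left(-474,575 \right)}\right) + A{\left(1733 \right)} = \left(1044869 - \frac{575}{4}\right) + \frac{4 \cdot 1733^{3} \left(-6 + 1733\right)^{2}}{25} = \left(1044869 - \frac{575}{4}\right) + \frac{4}{25} \cdot 5204699837 \cdot 1727^{2} = \frac{4178901}{4} + \frac{4}{25} \cdot 5204699837 \cdot 2982529 = \frac{4178901}{4} + \frac{62092672800591092}{25} = \frac{248370691306836893}{100}$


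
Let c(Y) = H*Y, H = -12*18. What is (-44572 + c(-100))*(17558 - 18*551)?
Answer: -175506080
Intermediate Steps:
H = -216
c(Y) = -216*Y
(-44572 + c(-100))*(17558 - 18*551) = (-44572 - 216*(-100))*(17558 - 18*551) = (-44572 + 21600)*(17558 - 9918) = -22972*7640 = -175506080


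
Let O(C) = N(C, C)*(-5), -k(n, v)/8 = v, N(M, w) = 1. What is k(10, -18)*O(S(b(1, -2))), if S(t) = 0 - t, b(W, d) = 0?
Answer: -720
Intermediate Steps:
k(n, v) = -8*v
S(t) = -t
O(C) = -5 (O(C) = 1*(-5) = -5)
k(10, -18)*O(S(b(1, -2))) = -8*(-18)*(-5) = 144*(-5) = -720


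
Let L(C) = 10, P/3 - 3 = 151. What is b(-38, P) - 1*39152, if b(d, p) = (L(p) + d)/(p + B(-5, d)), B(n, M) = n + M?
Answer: -16404716/419 ≈ -39152.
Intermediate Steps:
B(n, M) = M + n
P = 462 (P = 9 + 3*151 = 9 + 453 = 462)
b(d, p) = (10 + d)/(-5 + d + p) (b(d, p) = (10 + d)/(p + (d - 5)) = (10 + d)/(p + (-5 + d)) = (10 + d)/(-5 + d + p))
b(-38, P) - 1*39152 = (10 - 38)/(-5 - 38 + 462) - 1*39152 = -28/419 - 39152 = -16404716/419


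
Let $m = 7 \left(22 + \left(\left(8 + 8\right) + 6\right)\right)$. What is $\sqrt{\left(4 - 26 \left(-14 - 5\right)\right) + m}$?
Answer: $\sqrt{806} \approx 28.39$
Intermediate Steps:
$m = 308$ ($m = 7 \left(22 + \left(16 + 6\right)\right) = 7 \left(22 + 22\right) = 7 \cdot 44 = 308$)
$\sqrt{\left(4 - 26 \left(-14 - 5\right)\right) + m} = \sqrt{\left(4 - 26 \left(-14 - 5\right)\right) + 308} = \sqrt{\left(4 - -494\right) + 308} = \sqrt{\left(4 + 494\right) + 308} = \sqrt{498 + 308} = \sqrt{806}$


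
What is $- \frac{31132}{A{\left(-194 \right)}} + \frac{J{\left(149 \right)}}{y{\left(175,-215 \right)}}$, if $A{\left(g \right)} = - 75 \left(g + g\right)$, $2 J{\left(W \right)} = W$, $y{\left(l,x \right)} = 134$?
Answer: $- \frac{1001869}{1949700} \approx -0.51386$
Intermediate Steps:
$J{\left(W \right)} = \frac{W}{2}$
$A{\left(g \right)} = - 150 g$ ($A{\left(g \right)} = - 75 \cdot 2 g = - 150 g$)
$- \frac{31132}{A{\left(-194 \right)}} + \frac{J{\left(149 \right)}}{y{\left(175,-215 \right)}} = - \frac{31132}{\left(-150\right) \left(-194\right)} + \frac{\frac{1}{2} \cdot 149}{134} = - \frac{31132}{29100} + \frac{149}{2} \cdot \frac{1}{134} = \left(-31132\right) \frac{1}{29100} + \frac{149}{268} = - \frac{7783}{7275} + \frac{149}{268} = - \frac{1001869}{1949700}$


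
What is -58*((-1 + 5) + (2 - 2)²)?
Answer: -232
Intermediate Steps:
-58*((-1 + 5) + (2 - 2)²) = -58*(4 + 0²) = -58*(4 + 0) = -58*4 = -232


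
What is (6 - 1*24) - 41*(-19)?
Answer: 761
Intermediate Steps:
(6 - 1*24) - 41*(-19) = (6 - 24) + 779 = -18 + 779 = 761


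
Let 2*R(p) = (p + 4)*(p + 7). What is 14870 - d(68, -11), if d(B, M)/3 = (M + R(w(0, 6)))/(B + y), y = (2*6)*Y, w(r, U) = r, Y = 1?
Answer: 1189591/80 ≈ 14870.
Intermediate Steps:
R(p) = (4 + p)*(7 + p)/2 (R(p) = ((p + 4)*(p + 7))/2 = ((4 + p)*(7 + p))/2 = (4 + p)*(7 + p)/2)
y = 12 (y = (2*6)*1 = 12*1 = 12)
d(B, M) = 3*(14 + M)/(12 + B) (d(B, M) = 3*((M + (14 + (½)*0² + (11/2)*0))/(B + 12)) = 3*((M + (14 + (½)*0 + 0))/(12 + B)) = 3*((M + (14 + 0 + 0))/(12 + B)) = 3*((M + 14)/(12 + B)) = 3*((14 + M)/(12 + B)) = 3*(14 + M)/(12 + B))
14870 - d(68, -11) = 14870 - 3*(14 - 11)/(12 + 68) = 14870 - 3*3/80 = 14870 - 1*9/80 = 14870 - 9/80 = 1189591/80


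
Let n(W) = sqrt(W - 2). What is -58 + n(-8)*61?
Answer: -58 + 61*I*sqrt(10) ≈ -58.0 + 192.9*I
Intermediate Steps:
n(W) = sqrt(-2 + W)
-58 + n(-8)*61 = -58 + sqrt(-2 - 8)*61 = -58 + sqrt(-10)*61 = -58 + (I*sqrt(10))*61 = -58 + 61*I*sqrt(10)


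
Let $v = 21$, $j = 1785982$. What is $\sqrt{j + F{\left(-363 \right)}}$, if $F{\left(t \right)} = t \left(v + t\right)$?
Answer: $4 \sqrt{119383} \approx 1382.1$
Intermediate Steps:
$F{\left(t \right)} = t \left(21 + t\right)$
$\sqrt{j + F{\left(-363 \right)}} = \sqrt{1785982 - 363 \left(21 - 363\right)} = \sqrt{1785982 - -124146} = \sqrt{1785982 + 124146} = \sqrt{1910128} = 4 \sqrt{119383}$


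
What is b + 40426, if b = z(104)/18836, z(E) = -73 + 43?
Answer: 380732053/9418 ≈ 40426.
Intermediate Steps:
z(E) = -30
b = -15/9418 (b = -30/18836 = -30*1/18836 = -15/9418 ≈ -0.0015927)
b + 40426 = -15/9418 + 40426 = 380732053/9418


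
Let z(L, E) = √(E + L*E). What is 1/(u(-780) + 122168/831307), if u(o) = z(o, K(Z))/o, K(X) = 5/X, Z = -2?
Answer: 24715425879855360/3093808357006669 + 107807127206844*√7790/3093808357006669 ≈ 11.064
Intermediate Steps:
z(L, E) = √(E + E*L)
u(o) = √(-5/2 - 5*o/2)/o (u(o) = √((5/(-2))*(1 + o))/o = √((5*(-½))*(1 + o))/o = √(-5*(1 + o)/2)/o = √(-5/2 - 5*o/2)/o)
1/(u(-780) + 122168/831307) = 1/((½)*√(-10 - 10*(-780))/(-780) + 122168/831307) = 1/((½)*(-1/780)*√(-10 + 7800) + 122168*(1/831307)) = 1/((½)*(-1/780)*√7790 + 122168/831307) = 1/(-√7790/1560 + 122168/831307) = 1/(122168/831307 - √7790/1560)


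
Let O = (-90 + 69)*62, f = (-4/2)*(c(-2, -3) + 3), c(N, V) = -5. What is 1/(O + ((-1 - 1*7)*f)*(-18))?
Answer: -1/726 ≈ -0.0013774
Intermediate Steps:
f = 4 (f = (-4/2)*(-5 + 3) = -4*½*(-2) = -2*(-2) = 4)
O = -1302 (O = -21*62 = -1302)
1/(O + ((-1 - 1*7)*f)*(-18)) = 1/(-1302 + ((-1 - 1*7)*4)*(-18)) = 1/(-1302 + ((-1 - 7)*4)*(-18)) = 1/(-1302 - 8*4*(-18)) = 1/(-1302 - 32*(-18)) = 1/(-1302 + 576) = 1/(-726) = -1/726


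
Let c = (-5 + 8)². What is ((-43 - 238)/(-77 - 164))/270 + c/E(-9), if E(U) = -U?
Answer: 65351/65070 ≈ 1.0043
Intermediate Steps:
c = 9 (c = 3² = 9)
((-43 - 238)/(-77 - 164))/270 + c/E(-9) = ((-43 - 238)/(-77 - 164))/270 + 9/((-1*(-9))) = -281/(-241)*(1/270) + 9/9 = -281*(-1/241)*(1/270) + 9*(⅑) = (281/241)*(1/270) + 1 = 281/65070 + 1 = 65351/65070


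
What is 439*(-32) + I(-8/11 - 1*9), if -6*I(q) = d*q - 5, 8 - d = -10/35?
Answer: -2161195/154 ≈ -14034.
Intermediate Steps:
d = 58/7 (d = 8 - (-10)/35 = 8 - 1*(-2/7) = 8 + 2/7 = 58/7 ≈ 8.2857)
I(q) = ⅚ - 29*q/21 (I(q) = -(58*q/7 - 5)/6 = -(-5 + 58*q/7)/6 = ⅚ - 29*q/21)
439*(-32) + I(-8/11 - 1*9) = 439*(-32) + (⅚ - 29*(-8/11 - 1*9)/21) = -14048 + (⅚ - 29*(-8*1/11 - 9)/21) = -14048 + (⅚ - 29*(-8/11 - 9)/21) = -14048 + (⅚ - 29/21*(-107/11)) = -14048 + (⅚ + 3103/231) = -14048 + 2197/154 = -2161195/154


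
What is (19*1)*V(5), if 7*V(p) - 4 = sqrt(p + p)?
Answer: 76/7 + 19*sqrt(10)/7 ≈ 19.440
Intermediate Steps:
V(p) = 4/7 + sqrt(2)*sqrt(p)/7 (V(p) = 4/7 + sqrt(p + p)/7 = 4/7 + sqrt(2*p)/7 = 4/7 + (sqrt(2)*sqrt(p))/7 = 4/7 + sqrt(2)*sqrt(p)/7)
(19*1)*V(5) = (19*1)*(4/7 + sqrt(2)*sqrt(5)/7) = 19*(4/7 + sqrt(10)/7) = 76/7 + 19*sqrt(10)/7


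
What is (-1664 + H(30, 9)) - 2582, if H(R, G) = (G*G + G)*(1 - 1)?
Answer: -4246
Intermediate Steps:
H(R, G) = 0 (H(R, G) = (G² + G)*0 = (G + G²)*0 = 0)
(-1664 + H(30, 9)) - 2582 = (-1664 + 0) - 2582 = -1664 - 2582 = -4246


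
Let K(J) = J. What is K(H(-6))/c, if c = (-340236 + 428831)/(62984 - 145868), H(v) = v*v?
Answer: -2983824/88595 ≈ -33.679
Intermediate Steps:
H(v) = v**2
c = -88595/82884 (c = 88595/(-82884) = 88595*(-1/82884) = -88595/82884 ≈ -1.0689)
K(H(-6))/c = (-6)**2/(-88595/82884) = 36*(-82884/88595) = -2983824/88595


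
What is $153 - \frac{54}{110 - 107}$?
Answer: $135$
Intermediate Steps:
$153 - \frac{54}{110 - 107} = 153 - \frac{54}{3} = 153 - 18 = 135$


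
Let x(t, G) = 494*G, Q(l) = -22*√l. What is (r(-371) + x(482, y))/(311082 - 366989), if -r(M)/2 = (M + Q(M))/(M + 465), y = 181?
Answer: -4202829/2627629 - 22*I*√371/2627629 ≈ -1.5995 - 0.00016127*I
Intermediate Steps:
r(M) = -2*(M - 22*√M)/(465 + M) (r(M) = -2*(M - 22*√M)/(M + 465) = -2*(M - 22*√M)/(465 + M))
(r(-371) + x(482, y))/(311082 - 366989) = (2*(-1*(-371) + 22*√(-371))/(465 - 371) + 494*181)/(311082 - 366989) = (2*(371 + 22*(I*√371))/94 + 89414)/(-55907) = (2*(1/94)*(371 + 22*I*√371) + 89414)*(-1/55907) = ((371/47 + 22*I*√371/47) + 89414)*(-1/55907) = (4202829/47 + 22*I*√371/47)*(-1/55907) = -4202829/2627629 - 22*I*√371/2627629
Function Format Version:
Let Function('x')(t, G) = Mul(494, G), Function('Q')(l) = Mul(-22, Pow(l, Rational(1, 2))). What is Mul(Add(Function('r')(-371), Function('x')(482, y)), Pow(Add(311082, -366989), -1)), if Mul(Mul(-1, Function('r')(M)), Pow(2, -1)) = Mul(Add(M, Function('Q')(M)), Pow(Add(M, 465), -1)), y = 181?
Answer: Add(Rational(-4202829, 2627629), Mul(Rational(-22, 2627629), I, Pow(371, Rational(1, 2)))) ≈ Add(-1.5995, Mul(-0.00016127, I))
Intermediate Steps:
Function('r')(M) = Mul(-2, Pow(Add(465, M), -1), Add(M, Mul(-22, Pow(M, Rational(1, 2))))) (Function('r')(M) = Mul(-2, Mul(Add(M, Mul(-22, Pow(M, Rational(1, 2)))), Pow(Add(M, 465), -1))) = Mul(-2, Mul(Add(M, Mul(-22, Pow(M, Rational(1, 2)))), Pow(Add(465, M), -1))) = Mul(-2, Mul(Pow(Add(465, M), -1), Add(M, Mul(-22, Pow(M, Rational(1, 2)))))) = Mul(-2, Pow(Add(465, M), -1), Add(M, Mul(-22, Pow(M, Rational(1, 2))))))
Mul(Add(Function('r')(-371), Function('x')(482, y)), Pow(Add(311082, -366989), -1)) = Mul(Add(Mul(2, Pow(Add(465, -371), -1), Add(Mul(-1, -371), Mul(22, Pow(-371, Rational(1, 2))))), Mul(494, 181)), Pow(Add(311082, -366989), -1)) = Mul(Add(Mul(2, Pow(94, -1), Add(371, Mul(22, Mul(I, Pow(371, Rational(1, 2)))))), 89414), Pow(-55907, -1)) = Mul(Add(Mul(2, Rational(1, 94), Add(371, Mul(22, I, Pow(371, Rational(1, 2))))), 89414), Rational(-1, 55907)) = Mul(Add(Add(Rational(371, 47), Mul(Rational(22, 47), I, Pow(371, Rational(1, 2)))), 89414), Rational(-1, 55907)) = Mul(Add(Rational(4202829, 47), Mul(Rational(22, 47), I, Pow(371, Rational(1, 2)))), Rational(-1, 55907)) = Add(Rational(-4202829, 2627629), Mul(Rational(-22, 2627629), I, Pow(371, Rational(1, 2))))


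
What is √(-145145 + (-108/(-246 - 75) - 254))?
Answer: I*√1664669299/107 ≈ 381.31*I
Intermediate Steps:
√(-145145 + (-108/(-246 - 75) - 254)) = √(-145145 + (-108/(-321) - 254)) = √(-145145 + (-108*(-1/321) - 254)) = √(-145145 + (36/107 - 254)) = √(-145145 - 27142/107) = √(-15557657/107) = I*√1664669299/107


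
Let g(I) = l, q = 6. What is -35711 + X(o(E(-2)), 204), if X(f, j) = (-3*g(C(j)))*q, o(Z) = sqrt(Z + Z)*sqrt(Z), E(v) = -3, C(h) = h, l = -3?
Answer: -35657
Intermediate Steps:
g(I) = -3
o(Z) = Z*sqrt(2) (o(Z) = sqrt(2*Z)*sqrt(Z) = (sqrt(2)*sqrt(Z))*sqrt(Z) = Z*sqrt(2))
X(f, j) = 54 (X(f, j) = -3*(-3)*6 = 9*6 = 54)
-35711 + X(o(E(-2)), 204) = -35711 + 54 = -35657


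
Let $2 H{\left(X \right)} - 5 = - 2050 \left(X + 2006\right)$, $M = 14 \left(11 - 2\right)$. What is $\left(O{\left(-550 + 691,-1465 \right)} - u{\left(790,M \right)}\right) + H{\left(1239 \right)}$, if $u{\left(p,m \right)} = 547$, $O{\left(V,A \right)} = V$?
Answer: $- \frac{6653057}{2} \approx -3.3265 \cdot 10^{6}$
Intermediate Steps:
$M = 126$ ($M = 14 \cdot 9 = 126$)
$H{\left(X \right)} = - \frac{4112295}{2} - 1025 X$ ($H{\left(X \right)} = \frac{5}{2} + \frac{\left(-2050\right) \left(X + 2006\right)}{2} = \frac{5}{2} + \frac{\left(-2050\right) \left(2006 + X\right)}{2} = \frac{5}{2} + \frac{-4112300 - 2050 X}{2} = \frac{5}{2} - \left(2056150 + 1025 X\right) = - \frac{4112295}{2} - 1025 X$)
$\left(O{\left(-550 + 691,-1465 \right)} - u{\left(790,M \right)}\right) + H{\left(1239 \right)} = \left(\left(-550 + 691\right) - 547\right) - \frac{6652245}{2} = \left(141 - 547\right) - \frac{6652245}{2} = -406 - \frac{6652245}{2} = - \frac{6653057}{2}$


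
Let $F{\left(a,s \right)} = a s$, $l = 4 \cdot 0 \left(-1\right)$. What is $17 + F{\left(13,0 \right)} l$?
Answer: $17$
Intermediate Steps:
$l = 0$ ($l = 0 \left(-1\right) = 0$)
$17 + F{\left(13,0 \right)} l = 17 + 13 \cdot 0 \cdot 0 = 17 + 0 \cdot 0 = 17 + 0 = 17$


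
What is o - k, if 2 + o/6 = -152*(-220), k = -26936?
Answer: 227564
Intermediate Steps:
o = 200628 (o = -12 + 6*(-152*(-220)) = -12 + 6*33440 = -12 + 200640 = 200628)
o - k = 200628 - 1*(-26936) = 200628 + 26936 = 227564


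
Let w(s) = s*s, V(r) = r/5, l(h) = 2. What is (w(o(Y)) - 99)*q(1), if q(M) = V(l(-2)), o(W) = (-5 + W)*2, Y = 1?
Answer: -14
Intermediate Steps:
V(r) = r/5 (V(r) = r*(⅕) = r/5)
o(W) = -10 + 2*W
w(s) = s²
q(M) = ⅖ (q(M) = (⅕)*2 = ⅖)
(w(o(Y)) - 99)*q(1) = ((-10 + 2*1)² - 99)*(⅖) = ((-10 + 2)² - 99)*(⅖) = ((-8)² - 99)*(⅖) = (64 - 99)*(⅖) = -35*⅖ = -14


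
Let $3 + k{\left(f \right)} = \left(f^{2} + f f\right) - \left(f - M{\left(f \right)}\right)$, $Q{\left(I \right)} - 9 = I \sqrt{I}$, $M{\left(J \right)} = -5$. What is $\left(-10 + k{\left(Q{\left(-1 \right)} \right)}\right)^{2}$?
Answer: $16464 - 9310 i \approx 16464.0 - 9310.0 i$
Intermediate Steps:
$Q{\left(I \right)} = 9 + I^{\frac{3}{2}}$ ($Q{\left(I \right)} = 9 + I \sqrt{I} = 9 + I^{\frac{3}{2}}$)
$k{\left(f \right)} = -8 - f + 2 f^{2}$ ($k{\left(f \right)} = -3 - \left(5 + f - f^{2} - f f\right) = -3 - \left(5 + f - 2 f^{2}\right) = -8 - f + 2 f^{2}$)
$\left(-10 + k{\left(Q{\left(-1 \right)} \right)}\right)^{2} = \left(-10 - \left(17 + \left(-1\right)^{\frac{3}{2}} - 2 \left(9 + \left(-1\right)^{\frac{3}{2}}\right)^{2}\right)\right)^{2} = \left(-10 - \left(17 - i - 2 \left(9 - i\right)^{2}\right)\right)^{2} = \left(-10 + \left(-17 + i + 2 \left(9 - i\right)^{2}\right)\right)^{2} = \left(-27 + i + 2 \left(9 - i\right)^{2}\right)^{2}$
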